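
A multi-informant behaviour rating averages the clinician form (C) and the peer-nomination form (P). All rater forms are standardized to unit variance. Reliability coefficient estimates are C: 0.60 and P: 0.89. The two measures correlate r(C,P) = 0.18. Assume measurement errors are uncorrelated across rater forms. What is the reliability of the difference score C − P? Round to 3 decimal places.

Var(C−P) = 1 + 1 − 2·0.18 = 2 − 0.36 = 1.64.
With uncorrelated errors the cross-covariances are all true-score covariance, so they carry over unchanged; only the diagonal terms shrink to ρᵢσᵢ².
True-score variance = [0.60 + 0.89] − 0.36 = 1.49 − 0.36 = 1.13.
Reliability = 1.13 / 1.64 = 0.689.

0.689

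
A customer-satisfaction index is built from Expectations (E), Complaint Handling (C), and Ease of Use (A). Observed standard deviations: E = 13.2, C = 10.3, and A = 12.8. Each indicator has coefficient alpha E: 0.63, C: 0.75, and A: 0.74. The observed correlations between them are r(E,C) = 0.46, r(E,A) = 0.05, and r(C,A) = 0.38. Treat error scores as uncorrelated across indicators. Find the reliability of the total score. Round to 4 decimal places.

Var(E+C+A) = 13.2² + 10.3² + 12.8² + 2·[13.2·10.3·0.46 + 13.2·12.8·0.05 + 10.3·12.8·0.38] = 444.17 + 242.178 = 686.348.
Because errors are independent across components, Cov(Tᵢ,Tⱼ) = Cov(Xᵢ,Xⱼ); the off-diagonal part of the true-score variance is the same as above.
True-score variance = [13.2²·0.63 + 10.3²·0.75 + 12.8²·0.74] + 242.178 = 310.58 + 242.178 = 552.758.
Reliability = 552.758 / 686.348 = 0.8054.

0.8054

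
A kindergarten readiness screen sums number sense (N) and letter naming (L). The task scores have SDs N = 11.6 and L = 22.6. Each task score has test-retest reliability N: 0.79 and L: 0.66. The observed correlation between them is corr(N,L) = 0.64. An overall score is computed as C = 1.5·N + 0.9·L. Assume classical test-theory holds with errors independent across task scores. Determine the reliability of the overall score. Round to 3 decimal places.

0.825

Var(C) = 1.5²·11.6² + 0.9²·22.6² + 2·[1.35·11.6·22.6·0.64] = 716.476 + 453.012 = 1169.49.
Under uncorrelated errors the observed covariances equal the true-score covariances, so only the own-variance terms attenuate.
True-score variance = [1.5²·11.6²·0.79 + 0.9²·22.6²·0.66] + 453.012 = 512.233 + 453.012 = 965.245.
Reliability = 965.245 / 1169.49 = 0.825.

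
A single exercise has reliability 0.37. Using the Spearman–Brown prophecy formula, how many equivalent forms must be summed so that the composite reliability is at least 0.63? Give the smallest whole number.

3

k ≥ ρ*(1−ρ₁)/(ρ₁(1−ρ*)) = 0.63·0.63 / (0.37·0.37) = 2.899.
Smallest integer k = 3.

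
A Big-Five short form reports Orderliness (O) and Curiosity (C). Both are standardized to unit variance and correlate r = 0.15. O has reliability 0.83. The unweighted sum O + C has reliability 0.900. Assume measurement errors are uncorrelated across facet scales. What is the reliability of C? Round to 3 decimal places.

Var(O+C) = 2 + 2·0.15 = 2.300.
True-score variance = ρ_O + ρ_C + 2·0.15, so 0.900 = (0.83 + ρ_C + 0.30) / 2.300.
ρ_C = 0.900·2.300 − 0.83 − 0.30 = 0.940.

0.940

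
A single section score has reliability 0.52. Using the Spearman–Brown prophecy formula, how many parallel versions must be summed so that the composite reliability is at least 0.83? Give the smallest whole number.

5

k ≥ ρ*(1−ρ₁)/(ρ₁(1−ρ*)) = 0.83·0.48 / (0.52·0.17) = 4.507.
Smallest integer k = 5.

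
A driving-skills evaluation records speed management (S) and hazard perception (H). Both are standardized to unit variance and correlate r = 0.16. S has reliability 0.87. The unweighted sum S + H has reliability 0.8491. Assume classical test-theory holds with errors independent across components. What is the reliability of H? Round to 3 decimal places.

Var(S+H) = 2 + 2·0.16 = 2.320.
True-score variance = ρ_S + ρ_H + 2·0.16, so 0.8491 = (0.87 + ρ_H + 0.32) / 2.320.
ρ_H = 0.8491·2.320 − 0.87 − 0.32 = 0.780.

0.780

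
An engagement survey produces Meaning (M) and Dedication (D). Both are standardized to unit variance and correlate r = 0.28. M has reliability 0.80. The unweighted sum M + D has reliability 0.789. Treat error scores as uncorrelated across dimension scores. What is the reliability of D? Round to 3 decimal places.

Var(M+D) = 2 + 2·0.28 = 2.560.
True-score variance = ρ_M + ρ_D + 2·0.28, so 0.789 = (0.80 + ρ_D + 0.56) / 2.560.
ρ_D = 0.789·2.560 − 0.80 − 0.56 = 0.660.

0.660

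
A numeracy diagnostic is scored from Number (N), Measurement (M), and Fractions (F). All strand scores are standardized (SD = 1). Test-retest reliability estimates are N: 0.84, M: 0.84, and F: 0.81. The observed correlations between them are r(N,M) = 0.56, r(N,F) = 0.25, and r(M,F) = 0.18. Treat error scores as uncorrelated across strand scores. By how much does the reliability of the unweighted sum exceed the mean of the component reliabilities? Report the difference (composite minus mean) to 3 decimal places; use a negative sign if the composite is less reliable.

Var(sum) = 3 + 1.98 = 4.98; true-score variance = 2.49 + 1.98 = 4.47; composite reliability = 0.8976.
Mean component reliability = 0.8300.
Difference = 0.8976 − 0.8300 = 0.068.

0.068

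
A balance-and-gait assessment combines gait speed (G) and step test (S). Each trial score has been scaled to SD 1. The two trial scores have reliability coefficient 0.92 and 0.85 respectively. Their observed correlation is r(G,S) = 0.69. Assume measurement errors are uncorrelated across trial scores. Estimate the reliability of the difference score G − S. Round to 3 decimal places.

0.629

Var(G−S) = 1 + 1 − 2·0.69 = 2 − 1.38 = 0.62.
Because errors are independent across components, Cov(Tᵢ,Tⱼ) = Cov(Xᵢ,Xⱼ); the off-diagonal part of the true-score variance is the same as above.
True-score variance = [0.92 + 0.85] − 1.38 = 1.77 − 1.38 = 0.39.
Reliability = 0.39 / 0.62 = 0.629.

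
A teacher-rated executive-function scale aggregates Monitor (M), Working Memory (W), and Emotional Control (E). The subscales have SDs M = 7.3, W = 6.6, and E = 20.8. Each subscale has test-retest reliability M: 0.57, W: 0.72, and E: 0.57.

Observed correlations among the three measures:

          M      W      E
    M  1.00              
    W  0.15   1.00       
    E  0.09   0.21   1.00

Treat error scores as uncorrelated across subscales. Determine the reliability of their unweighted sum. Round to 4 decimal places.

Var(M+W+E) = 7.3² + 6.6² + 20.8² + 2·[7.3·6.6·0.15 + 7.3·20.8·0.09 + 6.6·20.8·0.21] = 529.49 + 99.4428 = 628.933.
Under uncorrelated errors the observed covariances equal the true-score covariances, so only the own-variance terms attenuate.
True-score variance = [7.3²·0.57 + 6.6²·0.72 + 20.8²·0.57] + 99.4428 = 308.343 + 99.4428 = 407.786.
Reliability = 407.786 / 628.933 = 0.6484.

0.6484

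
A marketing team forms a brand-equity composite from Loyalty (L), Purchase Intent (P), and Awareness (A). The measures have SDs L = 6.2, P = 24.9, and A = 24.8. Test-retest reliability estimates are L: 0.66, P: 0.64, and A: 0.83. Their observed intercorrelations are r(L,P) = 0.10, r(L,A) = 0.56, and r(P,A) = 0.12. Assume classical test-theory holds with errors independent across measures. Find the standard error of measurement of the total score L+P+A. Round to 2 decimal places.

18.46

Var(total) = 1273.49 + 351.292 = 1624.78.
True-score variance = 932.66 + 351.292 = 1283.95, so reliability = 0.7902.
Error variance = 1624.78 − 1283.95 = 340.83; SEM = √340.83 = 18.46.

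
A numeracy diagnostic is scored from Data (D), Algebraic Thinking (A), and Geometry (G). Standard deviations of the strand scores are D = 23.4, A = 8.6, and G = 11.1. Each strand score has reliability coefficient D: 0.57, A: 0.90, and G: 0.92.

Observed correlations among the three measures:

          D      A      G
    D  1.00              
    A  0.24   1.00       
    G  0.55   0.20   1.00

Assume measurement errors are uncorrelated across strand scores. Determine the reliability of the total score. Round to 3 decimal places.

0.783

Var(D+A+G) = 23.4² + 8.6² + 11.1² + 2·[23.4·8.6·0.24 + 23.4·11.1·0.55 + 8.6·11.1·0.20] = 744.73 + 420.493 = 1165.22.
With uncorrelated errors the cross-covariances are all true-score covariance, so they carry over unchanged; only the diagonal terms shrink to ρᵢσᵢ².
True-score variance = [23.4²·0.57 + 8.6²·0.90 + 11.1²·0.92] + 420.493 = 492.026 + 420.493 = 912.52.
Reliability = 912.52 / 1165.22 = 0.783.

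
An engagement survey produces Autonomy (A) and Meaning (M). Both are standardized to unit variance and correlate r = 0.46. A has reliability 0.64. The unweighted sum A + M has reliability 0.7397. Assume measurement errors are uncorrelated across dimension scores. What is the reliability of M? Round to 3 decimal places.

Var(A+M) = 2 + 2·0.46 = 2.920.
True-score variance = ρ_A + ρ_M + 2·0.46, so 0.7397 = (0.64 + ρ_M + 0.92) / 2.920.
ρ_M = 0.7397·2.920 − 0.64 − 0.92 = 0.600.

0.600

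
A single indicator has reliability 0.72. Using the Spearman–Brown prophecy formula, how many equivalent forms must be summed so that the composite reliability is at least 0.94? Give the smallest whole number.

k ≥ ρ*(1−ρ₁)/(ρ₁(1−ρ*)) = 0.94·0.28 / (0.72·0.06) = 6.093.
Smallest integer k = 7.

7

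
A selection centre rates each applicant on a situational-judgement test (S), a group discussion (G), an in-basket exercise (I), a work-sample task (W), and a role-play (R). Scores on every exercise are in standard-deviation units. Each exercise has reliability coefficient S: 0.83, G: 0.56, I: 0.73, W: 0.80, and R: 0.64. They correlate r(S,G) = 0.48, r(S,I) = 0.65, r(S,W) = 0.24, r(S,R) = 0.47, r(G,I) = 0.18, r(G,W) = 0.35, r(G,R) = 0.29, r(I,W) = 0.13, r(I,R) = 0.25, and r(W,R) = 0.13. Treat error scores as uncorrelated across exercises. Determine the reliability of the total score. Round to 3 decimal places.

Var(S+G+I+W+R) = 5 + 2·[0.48 + 0.65 + 0.24 + 0.47 + 0.18 + 0.35 + 0.29 + 0.13 + 0.25 + 0.13] = 5 + 6.34 = 11.34.
Under uncorrelated errors the observed covariances equal the true-score covariances, so only the own-variance terms attenuate.
True-score variance = [0.83 + 0.56 + 0.73 + 0.80 + 0.64] + 6.34 = 3.56 + 6.34 = 9.9.
Reliability = 9.9 / 11.34 = 0.873.

0.873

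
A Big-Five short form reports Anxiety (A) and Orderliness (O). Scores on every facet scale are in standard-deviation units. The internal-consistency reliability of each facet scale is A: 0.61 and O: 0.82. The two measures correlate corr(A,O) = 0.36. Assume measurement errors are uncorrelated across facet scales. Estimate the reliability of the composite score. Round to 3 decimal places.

0.790

Var(A+O) = 2 + 2·[0.36] = 2 + 0.72 = 2.72.
With uncorrelated errors the cross-covariances are all true-score covariance, so they carry over unchanged; only the diagonal terms shrink to ρᵢσᵢ².
True-score variance = [0.61 + 0.82] + 0.72 = 1.43 + 0.72 = 2.15.
Reliability = 2.15 / 2.72 = 0.790.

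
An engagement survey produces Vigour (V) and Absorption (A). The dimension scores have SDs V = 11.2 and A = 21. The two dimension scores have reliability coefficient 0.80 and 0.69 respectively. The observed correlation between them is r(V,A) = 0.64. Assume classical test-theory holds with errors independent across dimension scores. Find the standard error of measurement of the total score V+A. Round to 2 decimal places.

Var(total) = 566.44 + 301.056 = 867.496.
True-score variance = 404.642 + 301.056 = 705.698, so reliability = 0.8135.
Error variance = 867.496 − 705.698 = 161.798; SEM = √161.798 = 12.72.

12.72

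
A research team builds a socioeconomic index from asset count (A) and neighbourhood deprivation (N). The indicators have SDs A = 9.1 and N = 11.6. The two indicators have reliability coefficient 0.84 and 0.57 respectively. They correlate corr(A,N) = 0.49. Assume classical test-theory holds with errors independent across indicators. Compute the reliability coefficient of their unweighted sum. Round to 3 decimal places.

Var(A+N) = 9.1² + 11.6² + 2·[9.1·11.6·0.49] = 217.37 + 103.449 = 320.819.
Under uncorrelated errors the observed covariances equal the true-score covariances, so only the own-variance terms attenuate.
True-score variance = [9.1²·0.84 + 11.6²·0.57] + 103.449 = 146.26 + 103.449 = 249.708.
Reliability = 249.708 / 320.819 = 0.778.

0.778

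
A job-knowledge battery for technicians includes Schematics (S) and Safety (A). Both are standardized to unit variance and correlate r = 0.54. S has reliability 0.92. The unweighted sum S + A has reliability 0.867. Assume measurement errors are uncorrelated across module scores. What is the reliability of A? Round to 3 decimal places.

Var(S+A) = 2 + 2·0.54 = 3.080.
True-score variance = ρ_S + ρ_A + 2·0.54, so 0.867 = (0.92 + ρ_A + 1.08) / 3.080.
ρ_A = 0.867·3.080 − 0.92 − 1.08 = 0.670.

0.670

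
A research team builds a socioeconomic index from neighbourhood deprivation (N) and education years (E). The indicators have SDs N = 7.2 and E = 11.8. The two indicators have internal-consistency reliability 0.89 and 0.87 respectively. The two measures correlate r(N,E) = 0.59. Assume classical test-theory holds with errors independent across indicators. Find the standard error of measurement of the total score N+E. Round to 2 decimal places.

4.88

Var(total) = 191.08 + 100.253 = 291.333.
True-score variance = 167.276 + 100.253 = 267.529, so reliability = 0.9183.
Error variance = 291.333 − 267.529 = 23.8036; SEM = √23.8036 = 4.88.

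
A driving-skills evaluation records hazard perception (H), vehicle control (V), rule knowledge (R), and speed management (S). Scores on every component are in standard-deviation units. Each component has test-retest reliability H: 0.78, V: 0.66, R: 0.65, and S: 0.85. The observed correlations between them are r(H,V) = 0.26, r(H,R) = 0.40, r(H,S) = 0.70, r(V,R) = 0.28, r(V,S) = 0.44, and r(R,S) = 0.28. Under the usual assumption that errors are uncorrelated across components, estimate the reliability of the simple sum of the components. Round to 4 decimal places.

Var(H+V+R+S) = 4 + 2·[0.26 + 0.40 + 0.70 + 0.28 + 0.44 + 0.28] = 4 + 4.72 = 8.72.
With uncorrelated errors the cross-covariances are all true-score covariance, so they carry over unchanged; only the diagonal terms shrink to ρᵢσᵢ².
True-score variance = [0.78 + 0.66 + 0.65 + 0.85] + 4.72 = 2.94 + 4.72 = 7.66.
Reliability = 7.66 / 8.72 = 0.8784.

0.8784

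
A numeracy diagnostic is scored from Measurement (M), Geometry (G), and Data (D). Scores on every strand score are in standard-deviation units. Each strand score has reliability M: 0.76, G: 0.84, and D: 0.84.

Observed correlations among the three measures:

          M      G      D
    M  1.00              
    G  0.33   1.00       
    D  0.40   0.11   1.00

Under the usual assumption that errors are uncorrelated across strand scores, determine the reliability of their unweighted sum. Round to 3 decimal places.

0.880

Var(M+G+D) = 3 + 2·[0.33 + 0.40 + 0.11] = 3 + 1.68 = 4.68.
With uncorrelated errors the cross-covariances are all true-score covariance, so they carry over unchanged; only the diagonal terms shrink to ρᵢσᵢ².
True-score variance = [0.76 + 0.84 + 0.84] + 1.68 = 2.44 + 1.68 = 4.12.
Reliability = 4.12 / 4.68 = 0.880.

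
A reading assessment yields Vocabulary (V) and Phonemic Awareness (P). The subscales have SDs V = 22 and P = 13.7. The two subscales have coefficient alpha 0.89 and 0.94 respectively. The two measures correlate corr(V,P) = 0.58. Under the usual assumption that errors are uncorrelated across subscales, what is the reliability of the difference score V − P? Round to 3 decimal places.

Var(V−P) = 22² + 13.7² − 2·22·13.7·0.58 = 671.69 − 349.624 = 322.066.
Under uncorrelated errors the observed covariances equal the true-score covariances, so only the own-variance terms attenuate.
True-score variance = [22²·0.89 + 13.7²·0.94] − 349.624 = 607.189 − 349.624 = 257.565.
Reliability = 257.565 / 322.066 = 0.800.

0.800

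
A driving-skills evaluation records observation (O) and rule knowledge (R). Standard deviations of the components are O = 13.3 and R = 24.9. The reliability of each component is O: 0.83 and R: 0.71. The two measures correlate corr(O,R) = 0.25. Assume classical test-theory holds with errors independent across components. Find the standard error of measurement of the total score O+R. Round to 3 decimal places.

Var(total) = 796.9 + 165.585 = 962.485.
True-score variance = 587.026 + 165.585 = 752.611, so reliability = 0.7819.
Error variance = 962.485 − 752.611 = 209.874; SEM = √209.874 = 14.487.

14.487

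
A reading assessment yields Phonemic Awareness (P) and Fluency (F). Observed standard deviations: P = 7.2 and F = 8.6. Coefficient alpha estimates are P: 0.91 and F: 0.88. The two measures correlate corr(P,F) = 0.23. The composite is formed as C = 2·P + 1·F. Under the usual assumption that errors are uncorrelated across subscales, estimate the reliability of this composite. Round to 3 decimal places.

0.919

Var(C) = 2²·7.2² + 8.6² + 2·[2·7.2·8.6·0.23] = 281.32 + 56.9664 = 338.286.
Because errors are independent across components, Cov(Tᵢ,Tⱼ) = Cov(Xᵢ,Xⱼ); the off-diagonal part of the true-score variance is the same as above.
True-score variance = [2²·7.2²·0.91 + 8.6²·0.88] + 56.9664 = 253.782 + 56.9664 = 310.749.
Reliability = 310.749 / 338.286 = 0.919.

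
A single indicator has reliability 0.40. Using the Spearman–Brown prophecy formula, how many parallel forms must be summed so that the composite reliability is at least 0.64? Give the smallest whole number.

k ≥ ρ*(1−ρ₁)/(ρ₁(1−ρ*)) = 0.64·0.60 / (0.40·0.36) = 2.667.
Smallest integer k = 3.

3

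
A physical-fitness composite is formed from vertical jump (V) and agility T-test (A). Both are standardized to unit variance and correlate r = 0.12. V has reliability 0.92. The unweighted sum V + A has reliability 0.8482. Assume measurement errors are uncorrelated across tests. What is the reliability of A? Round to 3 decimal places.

Var(V+A) = 2 + 2·0.12 = 2.240.
True-score variance = ρ_V + ρ_A + 2·0.12, so 0.8482 = (0.92 + ρ_A + 0.24) / 2.240.
ρ_A = 0.8482·2.240 − 0.92 − 0.24 = 0.740.

0.740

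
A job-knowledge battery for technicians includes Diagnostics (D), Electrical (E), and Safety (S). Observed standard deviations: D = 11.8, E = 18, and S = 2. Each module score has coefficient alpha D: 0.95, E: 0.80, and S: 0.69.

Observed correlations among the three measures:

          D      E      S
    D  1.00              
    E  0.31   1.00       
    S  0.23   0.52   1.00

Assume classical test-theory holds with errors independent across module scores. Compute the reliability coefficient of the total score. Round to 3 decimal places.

0.887

Var(D+E+S) = 11.8² + 18² + 2² + 2·[11.8·18·0.31 + 11.8·2·0.23 + 18·2·0.52] = 467.24 + 179.984 = 647.224.
Under uncorrelated errors the observed covariances equal the true-score covariances, so only the own-variance terms attenuate.
True-score variance = [11.8²·0.95 + 18²·0.80 + 2²·0.69] + 179.984 = 394.238 + 179.984 = 574.222.
Reliability = 574.222 / 647.224 = 0.887.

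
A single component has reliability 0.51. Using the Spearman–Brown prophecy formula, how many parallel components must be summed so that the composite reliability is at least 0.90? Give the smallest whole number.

9

k ≥ ρ*(1−ρ₁)/(ρ₁(1−ρ*)) = 0.90·0.49 / (0.51·0.10) = 8.647.
Smallest integer k = 9.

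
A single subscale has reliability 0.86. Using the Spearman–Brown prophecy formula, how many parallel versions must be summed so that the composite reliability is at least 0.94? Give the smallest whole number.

k ≥ ρ*(1−ρ₁)/(ρ₁(1−ρ*)) = 0.94·0.14 / (0.86·0.06) = 2.550.
Smallest integer k = 3.

3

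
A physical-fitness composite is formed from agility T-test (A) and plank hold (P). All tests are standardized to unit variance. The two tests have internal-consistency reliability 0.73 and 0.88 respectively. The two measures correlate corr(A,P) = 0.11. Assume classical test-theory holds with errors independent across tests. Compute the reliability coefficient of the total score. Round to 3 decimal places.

0.824

Var(A+P) = 2 + 2·[0.11] = 2 + 0.22 = 2.22.
Under uncorrelated errors the observed covariances equal the true-score covariances, so only the own-variance terms attenuate.
True-score variance = [0.73 + 0.88] + 0.22 = 1.61 + 0.22 = 1.83.
Reliability = 1.83 / 2.22 = 0.824.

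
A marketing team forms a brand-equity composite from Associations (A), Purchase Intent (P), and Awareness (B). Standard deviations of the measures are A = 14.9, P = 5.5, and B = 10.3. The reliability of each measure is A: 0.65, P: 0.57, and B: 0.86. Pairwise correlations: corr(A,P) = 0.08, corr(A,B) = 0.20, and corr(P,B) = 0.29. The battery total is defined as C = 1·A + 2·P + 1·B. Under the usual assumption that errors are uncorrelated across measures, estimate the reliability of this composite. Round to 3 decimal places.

0.760

Var(C) = 14.9² + 2²·5.5² + 10.3² + 2·[2·14.9·5.5·0.08 + 14.9·10.3·0.20 + 2·5.5·10.3·0.29] = 449.1 + 153.326 = 602.426.
With uncorrelated errors the cross-covariances are all true-score covariance, so they carry over unchanged; only the diagonal terms shrink to ρᵢσᵢ².
True-score variance = [14.9²·0.65 + 2²·5.5²·0.57 + 10.3²·0.86] + 153.326 = 304.514 + 153.326 = 457.84.
Reliability = 457.84 / 602.426 = 0.760.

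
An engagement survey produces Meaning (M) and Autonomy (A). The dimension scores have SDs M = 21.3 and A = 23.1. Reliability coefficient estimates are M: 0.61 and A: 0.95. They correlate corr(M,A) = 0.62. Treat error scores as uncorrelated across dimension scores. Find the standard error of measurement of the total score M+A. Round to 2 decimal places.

Var(total) = 987.3 + 610.117 = 1597.42.
True-score variance = 783.68 + 610.117 = 1393.8, so reliability = 0.8725.
Error variance = 1597.42 − 1393.8 = 203.62; SEM = √203.62 = 14.27.

14.27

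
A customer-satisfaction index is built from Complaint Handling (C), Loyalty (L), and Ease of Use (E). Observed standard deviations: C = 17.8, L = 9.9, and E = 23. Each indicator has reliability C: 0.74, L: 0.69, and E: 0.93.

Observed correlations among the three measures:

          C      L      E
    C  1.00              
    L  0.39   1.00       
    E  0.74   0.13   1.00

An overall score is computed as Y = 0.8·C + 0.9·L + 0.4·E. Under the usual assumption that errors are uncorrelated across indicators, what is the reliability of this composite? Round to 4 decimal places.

0.8777

Var(Y) = 0.8²·17.8² + 0.9²·9.9² + 0.4²·23² + 2·[0.72·17.8·9.9·0.39 + 0.32·17.8·23·0.74 + 0.36·9.9·23·0.13] = 366.806 + 314.17 = 680.975.
Under uncorrelated errors the observed covariances equal the true-score covariances, so only the own-variance terms attenuate.
True-score variance = [0.8²·17.8²·0.74 + 0.9²·9.9²·0.69 + 0.4²·23²·0.93] + 314.17 = 283.548 + 314.17 = 597.718.
Reliability = 597.718 / 680.975 = 0.8777.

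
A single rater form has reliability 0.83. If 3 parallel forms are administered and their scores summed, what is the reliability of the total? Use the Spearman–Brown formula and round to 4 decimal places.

ρ_k = kρ / (1 + (k−1)ρ) = 3·0.83 / (1 + 2·0.83) = 2.490 / 2.660 = 0.9361.

0.9361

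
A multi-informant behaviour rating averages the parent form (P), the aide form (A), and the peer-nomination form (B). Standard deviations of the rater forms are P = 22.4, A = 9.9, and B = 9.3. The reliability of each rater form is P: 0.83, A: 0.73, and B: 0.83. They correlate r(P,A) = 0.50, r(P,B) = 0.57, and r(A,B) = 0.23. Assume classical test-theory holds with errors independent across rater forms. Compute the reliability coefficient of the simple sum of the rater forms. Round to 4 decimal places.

0.8935

Var(P+A+B) = 22.4² + 9.9² + 9.3² + 2·[22.4·9.9·0.50 + 22.4·9.3·0.57 + 9.9·9.3·0.23] = 686.26 + 501.597 = 1187.86.
With uncorrelated errors the cross-covariances are all true-score covariance, so they carry over unchanged; only the diagonal terms shrink to ρᵢσᵢ².
True-score variance = [22.4²·0.83 + 9.9²·0.73 + 9.3²·0.83] + 501.597 = 559.795 + 501.597 = 1061.39.
Reliability = 1061.39 / 1187.86 = 0.8935.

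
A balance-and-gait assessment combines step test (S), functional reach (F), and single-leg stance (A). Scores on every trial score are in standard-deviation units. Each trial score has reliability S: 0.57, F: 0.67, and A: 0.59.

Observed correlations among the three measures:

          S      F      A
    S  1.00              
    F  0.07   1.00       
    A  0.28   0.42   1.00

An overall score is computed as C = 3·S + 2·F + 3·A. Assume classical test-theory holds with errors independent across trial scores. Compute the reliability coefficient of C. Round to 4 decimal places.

0.7303

Var(C) = 3² + 2² + 3² + 2·[6·0.07 + 9·0.28 + 6·0.42] = 22 + 10.92 = 32.92.
Because errors are independent across components, Cov(Tᵢ,Tⱼ) = Cov(Xᵢ,Xⱼ); the off-diagonal part of the true-score variance is the same as above.
True-score variance = [3²·0.57 + 2²·0.67 + 3²·0.59] + 10.92 = 13.12 + 10.92 = 24.04.
Reliability = 24.04 / 32.92 = 0.7303.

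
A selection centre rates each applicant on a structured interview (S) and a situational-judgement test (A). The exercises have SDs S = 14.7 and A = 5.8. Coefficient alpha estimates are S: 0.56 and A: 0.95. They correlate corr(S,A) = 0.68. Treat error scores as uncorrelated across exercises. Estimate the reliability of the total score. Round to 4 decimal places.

0.7354

Var(S+A) = 14.7² + 5.8² + 2·[14.7·5.8·0.68] = 249.73 + 115.954 = 365.684.
With uncorrelated errors the cross-covariances are all true-score covariance, so they carry over unchanged; only the diagonal terms shrink to ρᵢσᵢ².
True-score variance = [14.7²·0.56 + 5.8²·0.95] + 115.954 = 152.968 + 115.954 = 268.922.
Reliability = 268.922 / 365.684 = 0.7354.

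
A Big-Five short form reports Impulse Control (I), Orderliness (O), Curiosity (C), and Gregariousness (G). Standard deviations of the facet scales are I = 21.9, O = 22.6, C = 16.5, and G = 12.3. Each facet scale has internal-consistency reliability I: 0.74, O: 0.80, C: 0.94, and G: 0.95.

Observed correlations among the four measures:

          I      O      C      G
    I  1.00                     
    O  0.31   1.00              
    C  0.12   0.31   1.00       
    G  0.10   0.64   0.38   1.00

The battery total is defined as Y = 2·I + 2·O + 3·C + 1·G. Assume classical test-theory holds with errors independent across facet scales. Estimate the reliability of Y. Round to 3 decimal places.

0.903

Var(Y) = 2²·21.9² + 2²·22.6² + 3²·16.5² + 12.3² + 2·[4·21.9·22.6·0.31 + 6·21.9·16.5·0.12 + 2·21.9·12.3·0.10 + 6·22.6·16.5·0.31 + 2·22.6·12.3·0.64 + 3·16.5·12.3·0.38] = 6563.02 + 4417.09 = 10980.1.
Under uncorrelated errors the observed covariances equal the true-score covariances, so only the own-variance terms attenuate.
True-score variance = [2²·21.9²·0.74 + 2²·22.6²·0.80 + 3²·16.5²·0.94 + 12.3²·0.95] + 4417.09 = 5501.04 + 4417.09 = 9918.12.
Reliability = 9918.12 / 10980.1 = 0.903.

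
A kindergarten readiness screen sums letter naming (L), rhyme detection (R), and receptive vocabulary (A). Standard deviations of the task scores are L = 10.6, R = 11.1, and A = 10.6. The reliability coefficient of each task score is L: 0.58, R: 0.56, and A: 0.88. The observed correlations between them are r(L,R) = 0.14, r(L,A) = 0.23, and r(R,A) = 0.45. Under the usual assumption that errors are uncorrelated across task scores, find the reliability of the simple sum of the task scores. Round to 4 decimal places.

0.7866

Var(L+R+A) = 10.6² + 11.1² + 10.6² + 2·[10.6·11.1·0.14 + 10.6·10.6·0.23 + 11.1·10.6·0.45] = 347.93 + 190.524 = 538.454.
Under uncorrelated errors the observed covariances equal the true-score covariances, so only the own-variance terms attenuate.
True-score variance = [10.6²·0.58 + 11.1²·0.56 + 10.6²·0.88] + 190.524 = 233.043 + 190.524 = 423.568.
Reliability = 423.568 / 538.454 = 0.7866.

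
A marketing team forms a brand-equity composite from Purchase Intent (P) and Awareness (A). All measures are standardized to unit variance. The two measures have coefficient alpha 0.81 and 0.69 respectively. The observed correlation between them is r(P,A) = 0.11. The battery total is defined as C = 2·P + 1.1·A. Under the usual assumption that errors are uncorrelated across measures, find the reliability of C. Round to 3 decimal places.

0.801

Var(C) = 2² + 1.1² + 2·[2.2·0.11] = 5.21 + 0.484 = 5.694.
Under uncorrelated errors the observed covariances equal the true-score covariances, so only the own-variance terms attenuate.
True-score variance = [2²·0.81 + 1.1²·0.69] + 0.484 = 4.0749 + 0.484 = 4.5589.
Reliability = 4.5589 / 5.694 = 0.801.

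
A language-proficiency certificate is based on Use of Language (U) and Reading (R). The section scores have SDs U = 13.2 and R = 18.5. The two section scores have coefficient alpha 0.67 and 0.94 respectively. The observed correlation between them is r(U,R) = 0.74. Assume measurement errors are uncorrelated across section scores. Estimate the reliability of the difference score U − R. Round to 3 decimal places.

0.497

Var(U−R) = 13.2² + 18.5² − 2·13.2·18.5·0.74 = 516.49 − 361.416 = 155.074.
With uncorrelated errors the cross-covariances are all true-score covariance, so they carry over unchanged; only the diagonal terms shrink to ρᵢσᵢ².
True-score variance = [13.2²·0.67 + 18.5²·0.94] − 361.416 = 438.456 − 361.416 = 77.0398.
Reliability = 77.0398 / 155.074 = 0.497.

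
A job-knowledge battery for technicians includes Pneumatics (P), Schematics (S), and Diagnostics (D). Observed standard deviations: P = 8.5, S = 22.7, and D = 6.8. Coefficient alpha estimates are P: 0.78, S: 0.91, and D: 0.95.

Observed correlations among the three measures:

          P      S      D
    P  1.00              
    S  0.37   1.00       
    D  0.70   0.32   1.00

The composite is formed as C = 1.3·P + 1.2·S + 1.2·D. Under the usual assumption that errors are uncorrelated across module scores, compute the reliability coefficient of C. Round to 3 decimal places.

0.932

Var(C) = 1.3²·8.5² + 1.2²·22.7² + 1.2²·6.8² + 2·[1.56·8.5·22.7·0.37 + 1.56·8.5·6.8·0.70 + 1.44·22.7·6.8·0.32] = 930.706 + 491.235 = 1421.94.
With uncorrelated errors the cross-covariances are all true-score covariance, so they carry over unchanged; only the diagonal terms shrink to ρᵢσᵢ².
True-score variance = [1.3²·8.5²·0.78 + 1.2²·22.7²·0.91 + 1.2²·6.8²·0.95] + 491.235 = 833.732 + 491.235 = 1324.97.
Reliability = 1324.97 / 1421.94 = 0.932.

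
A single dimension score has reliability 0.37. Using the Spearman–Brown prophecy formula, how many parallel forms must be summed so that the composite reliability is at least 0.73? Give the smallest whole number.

k ≥ ρ*(1−ρ₁)/(ρ₁(1−ρ*)) = 0.73·0.63 / (0.37·0.27) = 4.604.
Smallest integer k = 5.

5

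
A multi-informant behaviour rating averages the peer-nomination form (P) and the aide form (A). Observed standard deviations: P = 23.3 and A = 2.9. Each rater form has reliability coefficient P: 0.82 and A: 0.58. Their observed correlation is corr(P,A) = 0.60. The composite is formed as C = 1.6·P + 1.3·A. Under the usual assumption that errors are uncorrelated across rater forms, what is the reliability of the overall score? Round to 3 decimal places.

0.837

Var(C) = 1.6²·23.3² + 1.3²·2.9² + 2·[2.08·23.3·2.9·0.60] = 1404.01 + 168.655 = 1572.67.
Because errors are independent across components, Cov(Tᵢ,Tⱼ) = Cov(Xᵢ,Xⱼ); the off-diagonal part of the true-score variance is the same as above.
True-score variance = [1.6²·23.3²·0.82 + 1.3²·2.9²·0.58] + 168.655 = 1147.88 + 168.655 = 1316.53.
Reliability = 1316.53 / 1572.67 = 0.837.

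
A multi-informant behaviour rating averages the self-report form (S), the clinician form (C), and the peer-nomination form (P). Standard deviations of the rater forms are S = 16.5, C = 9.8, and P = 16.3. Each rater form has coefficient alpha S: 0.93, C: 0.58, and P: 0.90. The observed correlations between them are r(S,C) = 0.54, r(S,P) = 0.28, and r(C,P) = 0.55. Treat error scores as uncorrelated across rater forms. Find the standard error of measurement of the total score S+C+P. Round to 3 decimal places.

9.272

Var(total) = 633.98 + 500.962 = 1134.94.
True-score variance = 548.017 + 500.962 = 1048.98, so reliability = 0.9243.
Error variance = 1134.94 − 1048.98 = 85.9633; SEM = √85.9633 = 9.272.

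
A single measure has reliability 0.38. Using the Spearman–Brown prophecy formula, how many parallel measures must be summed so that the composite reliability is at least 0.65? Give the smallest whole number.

k ≥ ρ*(1−ρ₁)/(ρ₁(1−ρ*)) = 0.65·0.62 / (0.38·0.35) = 3.030.
Smallest integer k = 4.

4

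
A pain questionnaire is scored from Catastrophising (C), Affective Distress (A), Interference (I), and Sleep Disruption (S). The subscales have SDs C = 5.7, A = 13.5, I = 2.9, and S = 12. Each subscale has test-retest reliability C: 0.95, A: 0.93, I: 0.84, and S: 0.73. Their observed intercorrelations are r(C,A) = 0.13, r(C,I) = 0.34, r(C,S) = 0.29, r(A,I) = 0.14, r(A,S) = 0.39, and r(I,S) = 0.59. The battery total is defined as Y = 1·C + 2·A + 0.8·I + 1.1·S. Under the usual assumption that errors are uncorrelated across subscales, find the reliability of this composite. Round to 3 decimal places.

0.926

Var(Y) = 5.7² + 2²·13.5² + 0.8²·2.9² + 1.1²·12² + 2·[2·5.7·13.5·0.13 + 0.8·5.7·2.9·0.34 + 1.1·5.7·12·0.29 + 1.6·13.5·2.9·0.14 + 2.2·13.5·12·0.39 + 0.88·2.9·12·0.59] = 941.112 + 424.313 = 1365.43.
Because errors are independent across components, Cov(Tᵢ,Tⱼ) = Cov(Xᵢ,Xⱼ); the off-diagonal part of the true-score variance is the same as above.
True-score variance = [5.7²·0.95 + 2²·13.5²·0.93 + 0.8²·2.9²·0.84 + 1.1²·12²·0.73] + 424.313 = 840.552 + 424.313 = 1264.86.
Reliability = 1264.86 / 1365.43 = 0.926.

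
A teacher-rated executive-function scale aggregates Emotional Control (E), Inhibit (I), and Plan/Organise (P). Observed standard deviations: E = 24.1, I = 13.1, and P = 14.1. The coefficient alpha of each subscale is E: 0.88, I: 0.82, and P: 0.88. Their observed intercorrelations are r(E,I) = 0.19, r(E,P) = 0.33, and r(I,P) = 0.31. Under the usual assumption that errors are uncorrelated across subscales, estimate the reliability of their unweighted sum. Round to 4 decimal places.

Var(E+I+P) = 24.1² + 13.1² + 14.1² + 2·[24.1·13.1·0.19 + 24.1·14.1·0.33 + 13.1·14.1·0.31] = 951.23 + 458.765 = 1409.99.
Under uncorrelated errors the observed covariances equal the true-score covariances, so only the own-variance terms attenuate.
True-score variance = [24.1²·0.88 + 13.1²·0.82 + 14.1²·0.88] + 458.765 = 826.786 + 458.765 = 1285.55.
Reliability = 1285.55 / 1409.99 = 0.9117.

0.9117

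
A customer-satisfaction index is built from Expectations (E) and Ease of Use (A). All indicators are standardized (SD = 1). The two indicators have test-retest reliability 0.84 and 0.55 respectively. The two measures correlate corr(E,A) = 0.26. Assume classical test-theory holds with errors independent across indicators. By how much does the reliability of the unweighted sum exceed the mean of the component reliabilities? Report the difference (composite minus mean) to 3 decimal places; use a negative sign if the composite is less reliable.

0.063

Var(sum) = 2 + 0.52 = 2.52; true-score variance = 1.39 + 0.52 = 1.91; composite reliability = 0.7579.
Mean component reliability = 0.6950.
Difference = 0.7579 − 0.6950 = 0.063.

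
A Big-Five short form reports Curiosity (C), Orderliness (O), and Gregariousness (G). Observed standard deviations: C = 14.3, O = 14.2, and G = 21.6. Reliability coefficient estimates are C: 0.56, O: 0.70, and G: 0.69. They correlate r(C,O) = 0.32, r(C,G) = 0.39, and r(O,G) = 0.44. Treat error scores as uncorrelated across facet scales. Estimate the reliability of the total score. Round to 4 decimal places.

0.8050

Var(C+O+G) = 14.3² + 14.2² + 21.6² + 2·[14.3·14.2·0.32 + 14.3·21.6·0.39 + 14.2·21.6·0.44] = 872.69 + 640.798 = 1513.49.
Because errors are independent across components, Cov(Tᵢ,Tⱼ) = Cov(Xᵢ,Xⱼ); the off-diagonal part of the true-score variance is the same as above.
True-score variance = [14.3²·0.56 + 14.2²·0.70 + 21.6²·0.69] + 640.798 = 577.589 + 640.798 = 1218.39.
Reliability = 1218.39 / 1513.49 = 0.8050.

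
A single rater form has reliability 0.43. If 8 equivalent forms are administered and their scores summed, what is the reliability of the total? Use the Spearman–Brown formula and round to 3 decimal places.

ρ_k = kρ / (1 + (k−1)ρ) = 8·0.43 / (1 + 7·0.43) = 3.440 / 4.010 = 0.858.

0.858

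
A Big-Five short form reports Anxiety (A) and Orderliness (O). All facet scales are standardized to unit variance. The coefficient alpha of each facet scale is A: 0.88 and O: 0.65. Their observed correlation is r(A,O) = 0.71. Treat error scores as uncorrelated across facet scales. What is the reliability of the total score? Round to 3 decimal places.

0.863

Var(A+O) = 2 + 2·[0.71] = 2 + 1.42 = 3.42.
Because errors are independent across components, Cov(Tᵢ,Tⱼ) = Cov(Xᵢ,Xⱼ); the off-diagonal part of the true-score variance is the same as above.
True-score variance = [0.88 + 0.65] + 1.42 = 1.53 + 1.42 = 2.95.
Reliability = 2.95 / 3.42 = 0.863.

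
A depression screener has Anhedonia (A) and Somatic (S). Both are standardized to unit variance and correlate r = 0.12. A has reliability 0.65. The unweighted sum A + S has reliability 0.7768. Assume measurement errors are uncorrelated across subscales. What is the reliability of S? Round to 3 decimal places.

0.850

Var(A+S) = 2 + 2·0.12 = 2.240.
True-score variance = ρ_A + ρ_S + 2·0.12, so 0.7768 = (0.65 + ρ_S + 0.24) / 2.240.
ρ_S = 0.7768·2.240 − 0.65 − 0.24 = 0.850.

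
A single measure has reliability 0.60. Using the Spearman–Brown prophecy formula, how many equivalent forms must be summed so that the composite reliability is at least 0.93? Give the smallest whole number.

9

k ≥ ρ*(1−ρ₁)/(ρ₁(1−ρ*)) = 0.93·0.40 / (0.60·0.07) = 8.857.
Smallest integer k = 9.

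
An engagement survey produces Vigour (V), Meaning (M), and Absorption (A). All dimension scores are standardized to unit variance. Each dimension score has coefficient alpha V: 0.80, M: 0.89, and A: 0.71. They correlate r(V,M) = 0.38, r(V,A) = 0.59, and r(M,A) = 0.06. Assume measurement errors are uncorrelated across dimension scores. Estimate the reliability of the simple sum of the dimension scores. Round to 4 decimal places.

0.8814

Var(V+M+A) = 3 + 2·[0.38 + 0.59 + 0.06] = 3 + 2.06 = 5.06.
Because errors are independent across components, Cov(Tᵢ,Tⱼ) = Cov(Xᵢ,Xⱼ); the off-diagonal part of the true-score variance is the same as above.
True-score variance = [0.80 + 0.89 + 0.71] + 2.06 = 2.4 + 2.06 = 4.46.
Reliability = 4.46 / 5.06 = 0.8814.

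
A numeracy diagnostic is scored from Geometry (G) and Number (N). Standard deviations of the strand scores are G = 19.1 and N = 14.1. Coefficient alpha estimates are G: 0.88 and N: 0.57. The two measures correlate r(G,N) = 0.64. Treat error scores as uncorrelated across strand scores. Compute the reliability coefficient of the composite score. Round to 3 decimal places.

0.858

Var(G+N) = 19.1² + 14.1² + 2·[19.1·14.1·0.64] = 563.62 + 344.717 = 908.337.
Under uncorrelated errors the observed covariances equal the true-score covariances, so only the own-variance terms attenuate.
True-score variance = [19.1²·0.88 + 14.1²·0.57] + 344.717 = 434.355 + 344.717 = 779.071.
Reliability = 779.071 / 908.337 = 0.858.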